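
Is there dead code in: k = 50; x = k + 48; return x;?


k is read by x's definition; x is returned
No dead code


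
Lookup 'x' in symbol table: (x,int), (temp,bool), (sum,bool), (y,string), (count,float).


Lookup 'x' → type int


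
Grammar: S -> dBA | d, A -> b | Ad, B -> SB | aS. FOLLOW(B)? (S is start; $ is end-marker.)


$ ∈ FOLLOW(S). For each A -> αBβ: add FIRST(β)\{ε} to FOLLOW(B); if β nullable, add FOLLOW(A).
FOLLOW(B) = {b}


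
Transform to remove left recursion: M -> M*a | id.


Left-recursive alternatives: M*a; non-recursive: id
Introduce M': M -> idM', M' -> *aM' | ε


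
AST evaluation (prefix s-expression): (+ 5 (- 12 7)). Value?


Evaluate inner: (- 12 7) = 5
Evaluate root: (+ 5 5) = 10
Result: 10


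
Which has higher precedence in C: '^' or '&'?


'&' is bitwise AND (level 5); '^' is bitwise XOR (level 4)
Higher level binds tighter
'&' has higher precedence than '^'


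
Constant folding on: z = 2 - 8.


2 - 8 = -6 at compile time
Optimized: z = -6


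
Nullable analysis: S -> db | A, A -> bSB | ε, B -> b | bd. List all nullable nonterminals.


A nonterminal is nullable iff some alternative derives ε (directly, or every symbol in it is nullable)
Nullable: {A, S}


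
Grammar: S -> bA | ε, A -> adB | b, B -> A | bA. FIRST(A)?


Per alternative of A: FIRST(adB) = {a}; FIRST(b) = {b}
FIRST(A) = {a, b}


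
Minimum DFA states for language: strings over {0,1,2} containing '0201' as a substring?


KMP-style automaton: 4 progress states + 1 absorbing accept = 5
Minimal DFA: 5 states


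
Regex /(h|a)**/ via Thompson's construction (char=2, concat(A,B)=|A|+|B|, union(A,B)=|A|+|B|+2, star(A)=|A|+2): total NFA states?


Syntax tree has 2 char leaf(s), 1 union(s), 2 star(s)
chars contribute 2×2 = 4; each union adds +2; each star adds +2
Total: 4 + 2 + 4 = 10 states


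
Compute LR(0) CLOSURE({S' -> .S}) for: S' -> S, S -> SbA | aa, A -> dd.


Start: S' -> .S
For each item with dot before a nonterminal B, add B -> .γ for every B-production
Closure: [S' -> .S, S -> .SbA, S -> .aa]


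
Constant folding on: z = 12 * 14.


12 * 14 = 168 at compile time
Optimized: z = 168


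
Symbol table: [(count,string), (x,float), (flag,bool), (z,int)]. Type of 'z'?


Lookup 'z' → type int


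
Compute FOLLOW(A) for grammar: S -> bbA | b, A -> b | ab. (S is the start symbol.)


$ ∈ FOLLOW(S). For each A -> αBβ: add FIRST(β)\{ε} to FOLLOW(B); if β nullable, add FOLLOW(A).
FOLLOW(A) = {$}


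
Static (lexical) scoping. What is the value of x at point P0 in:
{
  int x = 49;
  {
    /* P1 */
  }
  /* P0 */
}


x declared in the same block as P0
x = 49


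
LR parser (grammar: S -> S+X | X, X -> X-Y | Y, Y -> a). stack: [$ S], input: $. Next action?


start symbol S on stack, input exhausted
Action: accept


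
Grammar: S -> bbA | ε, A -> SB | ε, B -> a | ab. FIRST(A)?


Per alternative of A: FIRST(SB) = {a, b}; FIRST(ε) = {ε}
FIRST(A) = {a, b, ε}


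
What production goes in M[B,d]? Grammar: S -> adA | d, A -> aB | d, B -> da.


For [B, d]: 'd' ∈ FIRST(da)
Entry: B -> da


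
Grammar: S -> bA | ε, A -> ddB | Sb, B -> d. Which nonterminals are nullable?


A nonterminal is nullable iff some alternative derives ε (directly, or every symbol in it is nullable)
Nullable: {S}


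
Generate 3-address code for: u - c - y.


Break into single-operator statements:
t1 = u - c
t2 = t1 - y


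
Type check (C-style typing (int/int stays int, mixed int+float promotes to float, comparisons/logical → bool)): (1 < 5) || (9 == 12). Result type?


Operand types: bool || bool
Rule: logical operators take bool operands and yield bool
Result type: bool


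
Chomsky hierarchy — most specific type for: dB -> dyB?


LHS has context (more than one symbol) and |LHS| ≤ |RHS|
Classification: Type 1 (Context-Sensitive)


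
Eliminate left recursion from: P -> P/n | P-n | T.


Left-recursive alternatives: P/n, P-n; non-recursive: T
Introduce P': P -> TP', P' -> /nP' | -nP' | ε


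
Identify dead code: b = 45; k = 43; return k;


b is assigned but never read
Dead: 'b = 45'


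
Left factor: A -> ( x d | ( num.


Common prefix: '('
Factored: A -> ( A', A' -> x d | num


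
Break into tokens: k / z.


Scan left to right, longest-match per lexeme
Tokens: ID(k), OP(/), ID(z)


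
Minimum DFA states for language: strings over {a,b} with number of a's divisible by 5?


Track (count of a) mod 5: states 0..4, accept at 0
Minimal DFA: 5 states


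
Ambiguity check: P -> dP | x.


right-linear, alternatives start with distinct terminals 'd' vs 'x': unique leftmost derivation
Unambiguous


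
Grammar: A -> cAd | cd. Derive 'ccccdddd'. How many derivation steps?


Derivation: A => cAd => ccAdd => cccAddd => ccccdddd
Steps: 4


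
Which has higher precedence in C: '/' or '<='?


'/' is multiplicative (level 10); '<=' is relational (level 7)
Higher level binds tighter
'/' has higher precedence than '<='


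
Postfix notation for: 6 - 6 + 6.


Left to right (same or higher precedence on left)
Postfix: 6 6 - 6 +


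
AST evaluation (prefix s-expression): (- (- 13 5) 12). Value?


Evaluate inner: (- 13 5) = 8
Evaluate root: (- 8 12) = -4
Result: -4


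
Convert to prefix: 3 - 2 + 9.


left-to-right (same/higher precedence on left): tree is (+ (- 3 2) 9)
Prefix: + - 3 2 9


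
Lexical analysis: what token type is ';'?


Pattern: delimiter/punctuation
Type: PUNCTUATION


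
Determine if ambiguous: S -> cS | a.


right-linear, alternatives start with distinct terminals 'c' vs 'a': unique leftmost derivation
Unambiguous


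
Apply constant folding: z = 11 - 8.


11 - 8 = 3 at compile time
Optimized: z = 3


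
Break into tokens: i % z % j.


Scan left to right, longest-match per lexeme
Tokens: ID(i), OP(%), ID(z), OP(%), ID(j)


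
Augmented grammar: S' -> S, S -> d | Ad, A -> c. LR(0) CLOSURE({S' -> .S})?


Start: S' -> .S
For each item with dot before a nonterminal B, add B -> .γ for every B-production
Closure: [S' -> .S, S -> .d, S -> .Ad, A -> .c]


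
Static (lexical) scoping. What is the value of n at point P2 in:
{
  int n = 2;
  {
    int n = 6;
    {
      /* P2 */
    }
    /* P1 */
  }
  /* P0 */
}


P2's block does not declare n; resolves to the enclosing declaration at depth 1
n = 6


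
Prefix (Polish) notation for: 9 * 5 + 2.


left-to-right (same/higher precedence on left): tree is (+ (* 9 5) 2)
Prefix: + * 9 5 2


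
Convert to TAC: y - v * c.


Break into single-operator statements:
t1 = v * c
t2 = y - t1


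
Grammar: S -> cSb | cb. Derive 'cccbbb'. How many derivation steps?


Derivation: S => cSb => ccSbb => cccbbb
Steps: 3


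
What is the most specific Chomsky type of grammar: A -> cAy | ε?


Single nonterminal LHS, but c^n y^n is not regular
Classification: Type 2 (Context-Free)


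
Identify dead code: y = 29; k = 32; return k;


y is assigned but never read
Dead: 'y = 29'


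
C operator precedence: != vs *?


'*' is multiplicative (level 10); '!=' is equality (level 6)
Higher level binds tighter
'*' has higher precedence than '!='


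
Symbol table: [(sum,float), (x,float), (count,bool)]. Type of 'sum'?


Lookup 'sum' → type float


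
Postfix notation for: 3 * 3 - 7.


Left to right (same or higher precedence on left)
Postfix: 3 3 * 7 -


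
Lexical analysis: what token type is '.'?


Pattern: operator symbol
Type: OPERATOR


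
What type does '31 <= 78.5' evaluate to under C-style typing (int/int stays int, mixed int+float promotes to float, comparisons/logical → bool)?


Operand types: int <= float
Rule: comparison yields bool
Result type: bool


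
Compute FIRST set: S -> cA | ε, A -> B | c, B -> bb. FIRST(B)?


Per alternative of B: FIRST(bb) = {b}
FIRST(B) = {b}


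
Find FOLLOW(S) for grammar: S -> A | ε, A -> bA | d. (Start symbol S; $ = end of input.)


$ ∈ FOLLOW(S). For each A -> αBβ: add FIRST(β)\{ε} to FOLLOW(B); if β nullable, add FOLLOW(A).
FOLLOW(S) = {$}


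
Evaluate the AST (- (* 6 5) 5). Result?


Evaluate inner: (* 6 5) = 30
Evaluate root: (- 30 5) = 25
Result: 25


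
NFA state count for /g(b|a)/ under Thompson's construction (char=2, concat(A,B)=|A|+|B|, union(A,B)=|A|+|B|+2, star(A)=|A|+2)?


Syntax tree has 3 char leaf(s), 1 union(s), 0 star(s)
chars contribute 3×2 = 6; each union adds +2; each star adds +2
Total: 6 + 2 + 0 = 8 states


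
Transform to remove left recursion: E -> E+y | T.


Left-recursive alternatives: E+y; non-recursive: T
Introduce E': E -> TE', E' -> +yE' | ε


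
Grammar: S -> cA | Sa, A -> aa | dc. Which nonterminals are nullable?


A nonterminal is nullable iff some alternative derives ε (directly, or every symbol in it is nullable)
Nullable: {}


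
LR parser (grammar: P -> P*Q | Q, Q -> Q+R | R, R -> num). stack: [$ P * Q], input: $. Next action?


handle 'P*Q' on top; lookahead ∈ FOLLOW(P) = {*, $}
Action: reduce (P -> P*Q)


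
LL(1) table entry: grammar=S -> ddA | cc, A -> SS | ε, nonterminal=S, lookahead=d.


For [S, d]: 'd' ∈ FIRST(ddA)
Entry: S -> ddA


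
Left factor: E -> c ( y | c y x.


Common prefix: 'c'
Factored: E -> c E', E' -> ( y | y x


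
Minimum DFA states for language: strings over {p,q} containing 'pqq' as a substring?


KMP-style automaton: 3 progress states + 1 absorbing accept = 4
Minimal DFA: 4 states


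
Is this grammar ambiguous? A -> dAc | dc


balanced d^n…c^n: each string has a unique parse
Unambiguous


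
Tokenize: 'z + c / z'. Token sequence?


Scan left to right, longest-match per lexeme
Tokens: ID(z), OP(+), ID(c), OP(/), ID(z)


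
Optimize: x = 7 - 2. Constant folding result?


7 - 2 = 5 at compile time
Optimized: x = 5


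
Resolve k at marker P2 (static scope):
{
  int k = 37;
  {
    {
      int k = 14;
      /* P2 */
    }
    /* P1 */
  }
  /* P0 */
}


k declared in the same block as P2
k = 14


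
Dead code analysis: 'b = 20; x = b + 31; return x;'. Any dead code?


b is read by x's definition; x is returned
No dead code


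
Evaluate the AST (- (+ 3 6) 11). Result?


Evaluate inner: (+ 3 6) = 9
Evaluate root: (- 9 11) = -2
Result: -2


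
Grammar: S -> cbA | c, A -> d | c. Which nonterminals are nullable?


A nonterminal is nullable iff some alternative derives ε (directly, or every symbol in it is nullable)
Nullable: {}


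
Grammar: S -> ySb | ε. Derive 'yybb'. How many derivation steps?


Derivation: S => ySb => yySbb => yybb
Steps: 3


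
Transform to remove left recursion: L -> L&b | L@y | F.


Left-recursive alternatives: L&b, L@y; non-recursive: F
Introduce L': L -> FL', L' -> &bL' | @yL' | ε


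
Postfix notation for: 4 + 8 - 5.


Left to right (same or higher precedence on left)
Postfix: 4 8 + 5 -


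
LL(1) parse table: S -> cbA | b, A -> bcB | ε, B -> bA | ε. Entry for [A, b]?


For [A, b]: 'b' ∈ FIRST(bcB)
Entry: A -> bcB


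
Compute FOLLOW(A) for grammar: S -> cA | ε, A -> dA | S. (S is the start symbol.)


$ ∈ FOLLOW(S). For each A -> αBβ: add FIRST(β)\{ε} to FOLLOW(B); if β nullable, add FOLLOW(A).
FOLLOW(A) = {$}


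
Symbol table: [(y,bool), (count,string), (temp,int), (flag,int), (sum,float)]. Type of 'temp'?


Lookup 'temp' → type int


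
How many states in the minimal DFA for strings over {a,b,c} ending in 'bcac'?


Track the longest suffix of input matching a prefix of 'bcac': 5 classes (prefixes of length 0..4)
Minimal DFA: 5 states


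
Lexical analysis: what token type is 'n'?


Pattern: letter/underscore followed by alphanumerics, not a keyword
Type: IDENTIFIER


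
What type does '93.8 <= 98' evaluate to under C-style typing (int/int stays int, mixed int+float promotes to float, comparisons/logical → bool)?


Operand types: float <= int
Rule: comparison yields bool
Result type: bool


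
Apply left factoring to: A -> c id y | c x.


Common prefix: 'c'
Factored: A -> c A', A' -> id y | x


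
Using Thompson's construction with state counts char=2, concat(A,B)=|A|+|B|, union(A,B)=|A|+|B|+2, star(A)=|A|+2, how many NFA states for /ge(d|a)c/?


Syntax tree has 5 char leaf(s), 1 union(s), 0 star(s)
chars contribute 5×2 = 10; each union adds +2; each star adds +2
Total: 10 + 2 + 0 = 12 states


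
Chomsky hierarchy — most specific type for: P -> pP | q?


Right-linear: every RHS is a terminal or a terminal followed by one nonterminal
Classification: Type 3 (Regular)


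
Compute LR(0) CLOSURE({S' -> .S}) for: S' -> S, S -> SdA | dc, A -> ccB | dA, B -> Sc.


Start: S' -> .S
For each item with dot before a nonterminal B, add B -> .γ for every B-production
Closure: [S' -> .S, S -> .SdA, S -> .dc]


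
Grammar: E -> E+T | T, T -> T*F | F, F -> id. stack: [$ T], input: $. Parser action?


lookahead ∉ {*} so T won't extend; reduce E -> T
Action: reduce (E -> T)


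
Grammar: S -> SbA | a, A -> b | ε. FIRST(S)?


Per alternative of S: FIRST(SbA) = {a}; FIRST(a) = {a}
FIRST(S) = {a}


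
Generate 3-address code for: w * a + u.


Break into single-operator statements:
t1 = w * a
t2 = t1 + u


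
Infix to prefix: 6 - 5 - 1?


left-to-right (same/higher precedence on left): tree is (- (- 6 5) 1)
Prefix: - - 6 5 1


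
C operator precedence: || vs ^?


'^' is bitwise XOR (level 4); '||' is logical OR (level 1)
Higher level binds tighter
'^' has higher precedence than '||'


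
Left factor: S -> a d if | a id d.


Common prefix: 'a'
Factored: S -> a S', S' -> d if | id d


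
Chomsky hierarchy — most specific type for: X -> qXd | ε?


Single nonterminal LHS, but q^n d^n is not regular
Classification: Type 2 (Context-Free)


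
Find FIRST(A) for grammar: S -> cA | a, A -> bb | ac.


Per alternative of A: FIRST(bb) = {b}; FIRST(ac) = {a}
FIRST(A) = {a, b}


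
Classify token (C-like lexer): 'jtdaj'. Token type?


Pattern: letter/underscore followed by alphanumerics, not a keyword
Type: IDENTIFIER


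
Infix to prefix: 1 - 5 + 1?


left-to-right (same/higher precedence on left): tree is (+ (- 1 5) 1)
Prefix: + - 1 5 1


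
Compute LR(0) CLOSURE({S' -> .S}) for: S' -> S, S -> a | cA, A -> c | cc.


Start: S' -> .S
For each item with dot before a nonterminal B, add B -> .γ for every B-production
Closure: [S' -> .S, S -> .a, S -> .cA]


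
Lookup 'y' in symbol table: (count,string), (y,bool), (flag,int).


Lookup 'y' → type bool


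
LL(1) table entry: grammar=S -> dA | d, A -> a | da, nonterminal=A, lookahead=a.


For [A, a]: 'a' ∈ FIRST(a)
Entry: A -> a


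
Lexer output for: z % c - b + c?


Scan left to right, longest-match per lexeme
Tokens: ID(z), OP(%), ID(c), OP(-), ID(b), OP(+), ID(c)


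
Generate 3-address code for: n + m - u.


Break into single-operator statements:
t1 = n + m
t2 = t1 - u


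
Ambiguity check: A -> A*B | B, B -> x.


precedence layered via separate nonterminal B: deterministic
Unambiguous


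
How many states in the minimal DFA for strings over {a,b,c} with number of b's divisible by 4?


Track (count of b) mod 4: states 0..3, accept at 0
Minimal DFA: 4 states


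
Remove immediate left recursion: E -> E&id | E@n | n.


Left-recursive alternatives: E&id, E@n; non-recursive: n
Introduce E': E -> nE', E' -> &idE' | @nE' | ε


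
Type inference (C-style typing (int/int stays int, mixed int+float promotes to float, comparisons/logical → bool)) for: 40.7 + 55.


Operand types: float + int
Rule: mixed int/float promotes to float; int/int stays int
Result type: float


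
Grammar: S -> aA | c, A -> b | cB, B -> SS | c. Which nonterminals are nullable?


A nonterminal is nullable iff some alternative derives ε (directly, or every symbol in it is nullable)
Nullable: {}


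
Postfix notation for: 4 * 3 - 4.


Left to right (same or higher precedence on left)
Postfix: 4 3 * 4 -


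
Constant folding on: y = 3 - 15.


3 - 15 = -12 at compile time
Optimized: y = -12


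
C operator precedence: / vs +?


'/' is multiplicative (level 10); '+' is additive (level 9)
Higher level binds tighter
'/' has higher precedence than '+'


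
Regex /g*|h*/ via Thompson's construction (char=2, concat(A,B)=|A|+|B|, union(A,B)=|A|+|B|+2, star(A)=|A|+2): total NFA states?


Syntax tree has 2 char leaf(s), 1 union(s), 2 star(s)
chars contribute 2×2 = 4; each union adds +2; each star adds +2
Total: 4 + 2 + 4 = 10 states


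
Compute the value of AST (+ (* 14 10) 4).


Evaluate inner: (* 14 10) = 140
Evaluate root: (+ 140 4) = 144
Result: 144


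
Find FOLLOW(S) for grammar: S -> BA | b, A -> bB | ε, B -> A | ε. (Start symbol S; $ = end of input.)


$ ∈ FOLLOW(S). For each A -> αBβ: add FIRST(β)\{ε} to FOLLOW(B); if β nullable, add FOLLOW(A).
FOLLOW(S) = {$}


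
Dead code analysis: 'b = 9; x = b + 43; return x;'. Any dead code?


b is read by x's definition; x is returned
No dead code


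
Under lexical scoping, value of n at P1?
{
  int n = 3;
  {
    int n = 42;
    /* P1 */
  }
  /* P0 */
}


n declared in the same block as P1
n = 42


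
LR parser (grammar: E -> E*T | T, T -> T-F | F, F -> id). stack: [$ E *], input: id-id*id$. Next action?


no handle ('E*' is not any RHS); shift 'id'
Action: shift


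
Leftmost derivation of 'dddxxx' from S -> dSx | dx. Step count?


Derivation: S => dSx => ddSxx => dddxxx
Steps: 3


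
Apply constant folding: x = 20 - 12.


20 - 12 = 8 at compile time
Optimized: x = 8


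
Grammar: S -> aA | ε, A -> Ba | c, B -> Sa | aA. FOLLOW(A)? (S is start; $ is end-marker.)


$ ∈ FOLLOW(S). For each A -> αBβ: add FIRST(β)\{ε} to FOLLOW(B); if β nullable, add FOLLOW(A).
FOLLOW(A) = {$, a}


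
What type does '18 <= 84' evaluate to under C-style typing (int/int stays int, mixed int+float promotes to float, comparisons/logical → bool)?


Operand types: int <= int
Rule: comparison yields bool
Result type: bool


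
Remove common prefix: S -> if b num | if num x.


Common prefix: 'if'
Factored: S -> if S', S' -> b num | num x


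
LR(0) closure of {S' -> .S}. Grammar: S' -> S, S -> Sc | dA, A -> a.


Start: S' -> .S
For each item with dot before a nonterminal B, add B -> .γ for every B-production
Closure: [S' -> .S, S -> .Sc, S -> .dA]


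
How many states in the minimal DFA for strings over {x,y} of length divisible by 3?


Track length mod 3: states 0..2, accept at 0
Minimal DFA: 3 states


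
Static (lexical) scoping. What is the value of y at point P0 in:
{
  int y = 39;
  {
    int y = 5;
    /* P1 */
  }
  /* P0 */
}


y declared in the same block as P0
y = 39


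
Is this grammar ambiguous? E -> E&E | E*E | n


'n&n*n' has two parse trees (no precedence encoded between & and *)
Ambiguous


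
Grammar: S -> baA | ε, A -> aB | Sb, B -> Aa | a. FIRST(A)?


Per alternative of A: FIRST(aB) = {a}; FIRST(Sb) = {b}
FIRST(A) = {a, b}


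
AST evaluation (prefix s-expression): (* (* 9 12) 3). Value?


Evaluate inner: (* 9 12) = 108
Evaluate root: (* 108 3) = 324
Result: 324


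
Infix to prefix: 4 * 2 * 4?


left-to-right (same/higher precedence on left): tree is (* (* 4 2) 4)
Prefix: * * 4 2 4


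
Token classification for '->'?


Pattern: operator symbol
Type: OPERATOR


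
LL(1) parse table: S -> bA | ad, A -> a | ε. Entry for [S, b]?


For [S, b]: 'b' ∈ FIRST(bA)
Entry: S -> bA


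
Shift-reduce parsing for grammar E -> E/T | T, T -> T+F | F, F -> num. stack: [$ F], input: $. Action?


'F' (not preceded by T+) is the handle for T -> F
Action: reduce (T -> F)


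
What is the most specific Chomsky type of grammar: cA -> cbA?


LHS has context (more than one symbol) and |LHS| ≤ |RHS|
Classification: Type 1 (Context-Sensitive)


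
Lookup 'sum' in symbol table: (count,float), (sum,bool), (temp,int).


Lookup 'sum' → type bool


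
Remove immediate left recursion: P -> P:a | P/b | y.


Left-recursive alternatives: P:a, P/b; non-recursive: y
Introduce P': P -> yP', P' -> :aP' | /bP' | ε


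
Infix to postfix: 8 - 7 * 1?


* has higher precedence, evaluate 7*1 first
Postfix: 8 7 1 * -


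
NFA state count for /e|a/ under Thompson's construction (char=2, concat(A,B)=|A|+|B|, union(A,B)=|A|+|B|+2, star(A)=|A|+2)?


Syntax tree has 2 char leaf(s), 1 union(s), 0 star(s)
chars contribute 2×2 = 4; each union adds +2; each star adds +2
Total: 4 + 2 + 0 = 6 states


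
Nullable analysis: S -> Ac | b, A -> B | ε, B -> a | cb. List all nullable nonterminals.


A nonterminal is nullable iff some alternative derives ε (directly, or every symbol in it is nullable)
Nullable: {A}


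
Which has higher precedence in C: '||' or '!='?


'!=' is equality (level 6); '||' is logical OR (level 1)
Higher level binds tighter
'!=' has higher precedence than '||'


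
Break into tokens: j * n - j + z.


Scan left to right, longest-match per lexeme
Tokens: ID(j), OP(*), ID(n), OP(-), ID(j), OP(+), ID(z)


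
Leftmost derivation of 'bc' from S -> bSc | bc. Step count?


Derivation: S => bc
Steps: 1


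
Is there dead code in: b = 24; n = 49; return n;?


b is assigned but never read
Dead: 'b = 24'


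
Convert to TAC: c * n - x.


Break into single-operator statements:
t1 = c * n
t2 = t1 - x


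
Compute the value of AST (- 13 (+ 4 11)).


Evaluate inner: (+ 4 11) = 15
Evaluate root: (- 13 15) = -2
Result: -2


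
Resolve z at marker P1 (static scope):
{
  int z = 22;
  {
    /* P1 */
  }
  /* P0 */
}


P1's block does not declare z; resolves to the enclosing declaration at depth 0
z = 22


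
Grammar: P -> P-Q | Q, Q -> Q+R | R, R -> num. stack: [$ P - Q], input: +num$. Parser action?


'+' can extend Q; shift to build Q -> Q+R
Action: shift


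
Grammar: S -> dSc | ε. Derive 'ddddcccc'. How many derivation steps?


Derivation: S => dSc => ddScc => dddSccc => ddddScccc => ddddcccc
Steps: 5


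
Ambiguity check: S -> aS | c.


right-linear, alternatives start with distinct terminals 'a' vs 'c': unique leftmost derivation
Unambiguous


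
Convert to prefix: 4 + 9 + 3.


left-to-right (same/higher precedence on left): tree is (+ (+ 4 9) 3)
Prefix: + + 4 9 3


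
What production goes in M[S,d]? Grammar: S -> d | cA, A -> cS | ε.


For [S, d]: 'd' ∈ FIRST(d)
Entry: S -> d


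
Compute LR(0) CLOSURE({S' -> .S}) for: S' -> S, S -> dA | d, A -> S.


Start: S' -> .S
For each item with dot before a nonterminal B, add B -> .γ for every B-production
Closure: [S' -> .S, S -> .dA, S -> .d]


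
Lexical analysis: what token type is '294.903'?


Pattern: digits with a decimal point
Type: FLOAT_LITERAL


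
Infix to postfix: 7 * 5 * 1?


Left to right (same or higher precedence on left)
Postfix: 7 5 * 1 *


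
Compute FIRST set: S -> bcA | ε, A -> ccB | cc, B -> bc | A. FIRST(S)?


Per alternative of S: FIRST(bcA) = {b}; FIRST(ε) = {ε}
FIRST(S) = {b, ε}


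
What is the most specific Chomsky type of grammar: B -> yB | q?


Right-linear: every RHS is a terminal or a terminal followed by one nonterminal
Classification: Type 3 (Regular)


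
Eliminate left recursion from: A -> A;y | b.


Left-recursive alternatives: A;y; non-recursive: b
Introduce A': A -> bA', A' -> ;yA' | ε


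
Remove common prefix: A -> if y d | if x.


Common prefix: 'if'
Factored: A -> if A', A' -> y d | x


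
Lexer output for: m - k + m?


Scan left to right, longest-match per lexeme
Tokens: ID(m), OP(-), ID(k), OP(+), ID(m)


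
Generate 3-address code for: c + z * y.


Break into single-operator statements:
t1 = z * y
t2 = c + t1


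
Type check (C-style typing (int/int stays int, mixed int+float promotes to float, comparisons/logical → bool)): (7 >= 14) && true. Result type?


Operand types: bool && bool
Rule: logical operators take bool operands and yield bool
Result type: bool


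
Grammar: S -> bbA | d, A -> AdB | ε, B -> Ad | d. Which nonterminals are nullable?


A nonterminal is nullable iff some alternative derives ε (directly, or every symbol in it is nullable)
Nullable: {A}


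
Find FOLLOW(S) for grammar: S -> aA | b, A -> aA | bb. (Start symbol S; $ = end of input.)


$ ∈ FOLLOW(S). For each A -> αBβ: add FIRST(β)\{ε} to FOLLOW(B); if β nullable, add FOLLOW(A).
FOLLOW(S) = {$}


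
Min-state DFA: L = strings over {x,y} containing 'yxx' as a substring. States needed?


KMP-style automaton: 3 progress states + 1 absorbing accept = 4
Minimal DFA: 4 states


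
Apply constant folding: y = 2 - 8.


2 - 8 = -6 at compile time
Optimized: y = -6


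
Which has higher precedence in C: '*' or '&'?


'*' is multiplicative (level 10); '&' is bitwise AND (level 5)
Higher level binds tighter
'*' has higher precedence than '&'


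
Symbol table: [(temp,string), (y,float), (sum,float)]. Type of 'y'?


Lookup 'y' → type float


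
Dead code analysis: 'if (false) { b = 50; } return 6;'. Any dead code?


condition is constant false, so the whole block is unreachable
Dead: 'if (false) { b = 50; }'


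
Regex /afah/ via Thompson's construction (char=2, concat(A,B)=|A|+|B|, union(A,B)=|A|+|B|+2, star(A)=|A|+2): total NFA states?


Syntax tree has 4 char leaf(s), 0 union(s), 0 star(s)
chars contribute 4×2 = 8; each union adds +2; each star adds +2
Total: 8 + 0 + 0 = 8 states


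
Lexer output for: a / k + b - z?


Scan left to right, longest-match per lexeme
Tokens: ID(a), OP(/), ID(k), OP(+), ID(b), OP(-), ID(z)


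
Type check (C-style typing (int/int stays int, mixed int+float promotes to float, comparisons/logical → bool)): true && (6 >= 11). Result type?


Operand types: bool && bool
Rule: logical operators take bool operands and yield bool
Result type: bool


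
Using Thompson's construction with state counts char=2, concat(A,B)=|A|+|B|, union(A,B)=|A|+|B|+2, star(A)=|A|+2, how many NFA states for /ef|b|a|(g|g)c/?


Syntax tree has 7 char leaf(s), 4 union(s), 0 star(s)
chars contribute 7×2 = 14; each union adds +2; each star adds +2
Total: 14 + 8 + 0 = 22 states


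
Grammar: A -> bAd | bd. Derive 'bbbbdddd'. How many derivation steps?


Derivation: A => bAd => bbAdd => bbbAddd => bbbbdddd
Steps: 4


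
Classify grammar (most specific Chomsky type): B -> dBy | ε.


Single nonterminal LHS, but d^n y^n is not regular
Classification: Type 2 (Context-Free)


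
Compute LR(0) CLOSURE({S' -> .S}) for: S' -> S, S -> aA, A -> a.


Start: S' -> .S
For each item with dot before a nonterminal B, add B -> .γ for every B-production
Closure: [S' -> .S, S -> .aA]


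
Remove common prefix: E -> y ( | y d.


Common prefix: 'y'
Factored: E -> y E', E' -> ( | d


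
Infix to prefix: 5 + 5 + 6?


left-to-right (same/higher precedence on left): tree is (+ (+ 5 5) 6)
Prefix: + + 5 5 6


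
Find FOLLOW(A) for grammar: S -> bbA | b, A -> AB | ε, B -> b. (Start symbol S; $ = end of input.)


$ ∈ FOLLOW(S). For each A -> αBβ: add FIRST(β)\{ε} to FOLLOW(B); if β nullable, add FOLLOW(A).
FOLLOW(A) = {$, b}


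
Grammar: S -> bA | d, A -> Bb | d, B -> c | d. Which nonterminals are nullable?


A nonterminal is nullable iff some alternative derives ε (directly, or every symbol in it is nullable)
Nullable: {}


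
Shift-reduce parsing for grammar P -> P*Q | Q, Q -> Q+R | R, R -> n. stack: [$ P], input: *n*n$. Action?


shift '*' to continue P -> P*Q
Action: shift


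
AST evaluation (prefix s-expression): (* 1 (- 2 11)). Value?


Evaluate inner: (- 2 11) = -9
Evaluate root: (* 1 -9) = -9
Result: -9


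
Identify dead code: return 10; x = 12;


statement follows a return and is unreachable
Dead: 'x = 12'


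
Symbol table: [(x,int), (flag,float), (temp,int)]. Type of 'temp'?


Lookup 'temp' → type int


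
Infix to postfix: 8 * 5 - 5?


Left to right (same or higher precedence on left)
Postfix: 8 5 * 5 -


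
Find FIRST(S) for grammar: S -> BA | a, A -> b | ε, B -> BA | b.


Per alternative of S: FIRST(BA) = {b}; FIRST(a) = {a}
FIRST(S) = {a, b}


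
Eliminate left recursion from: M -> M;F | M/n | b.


Left-recursive alternatives: M;F, M/n; non-recursive: b
Introduce M': M -> bM', M' -> ;FM' | /nM' | ε


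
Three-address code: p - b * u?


Break into single-operator statements:
t1 = b * u
t2 = p - t1


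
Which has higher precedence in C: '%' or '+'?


'%' is multiplicative (level 10); '+' is additive (level 9)
Higher level binds tighter
'%' has higher precedence than '+'


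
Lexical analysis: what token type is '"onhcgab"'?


Pattern: double-quoted sequence
Type: STRING_LITERAL


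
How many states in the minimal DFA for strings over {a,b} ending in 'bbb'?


Track the longest suffix of input matching a prefix of 'bbb': 4 classes (prefixes of length 0..3)
Minimal DFA: 4 states


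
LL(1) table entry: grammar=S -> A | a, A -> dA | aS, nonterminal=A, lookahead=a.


For [A, a]: 'a' ∈ FIRST(aS)
Entry: A -> aS


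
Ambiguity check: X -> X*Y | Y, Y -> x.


precedence layered via separate nonterminal Y: deterministic
Unambiguous


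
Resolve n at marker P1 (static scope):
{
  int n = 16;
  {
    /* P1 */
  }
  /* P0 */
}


P1's block does not declare n; resolves to the enclosing declaration at depth 0
n = 16


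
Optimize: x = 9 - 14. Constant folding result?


9 - 14 = -5 at compile time
Optimized: x = -5


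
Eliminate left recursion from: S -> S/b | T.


Left-recursive alternatives: S/b; non-recursive: T
Introduce S': S -> TS', S' -> /bS' | ε


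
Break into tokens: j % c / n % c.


Scan left to right, longest-match per lexeme
Tokens: ID(j), OP(%), ID(c), OP(/), ID(n), OP(%), ID(c)


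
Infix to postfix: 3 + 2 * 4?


* has higher precedence, evaluate 2*4 first
Postfix: 3 2 4 * +


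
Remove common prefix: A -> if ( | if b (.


Common prefix: 'if'
Factored: A -> if A', A' -> ( | b (


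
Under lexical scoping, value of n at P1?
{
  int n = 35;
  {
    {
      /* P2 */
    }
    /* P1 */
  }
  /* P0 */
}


P1's block does not declare n; resolves to the enclosing declaration at depth 0
n = 35


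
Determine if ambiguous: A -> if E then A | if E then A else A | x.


dangling else: 'if E then if E then x else x' parses two ways
Ambiguous


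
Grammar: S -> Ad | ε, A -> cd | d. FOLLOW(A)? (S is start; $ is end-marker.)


$ ∈ FOLLOW(S). For each A -> αBβ: add FIRST(β)\{ε} to FOLLOW(B); if β nullable, add FOLLOW(A).
FOLLOW(A) = {d}


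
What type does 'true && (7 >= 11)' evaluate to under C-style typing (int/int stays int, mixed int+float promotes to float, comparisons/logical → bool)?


Operand types: bool && bool
Rule: logical operators take bool operands and yield bool
Result type: bool


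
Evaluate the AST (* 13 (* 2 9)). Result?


Evaluate inner: (* 2 9) = 18
Evaluate root: (* 13 18) = 234
Result: 234


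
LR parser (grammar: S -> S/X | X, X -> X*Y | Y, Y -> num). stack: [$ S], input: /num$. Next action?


shift '/' to continue S -> S/X
Action: shift


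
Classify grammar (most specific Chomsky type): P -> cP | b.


Right-linear: every RHS is a terminal or a terminal followed by one nonterminal
Classification: Type 3 (Regular)


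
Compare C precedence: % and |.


'%' is multiplicative (level 10); '|' is bitwise OR (level 3)
Higher level binds tighter
'%' has higher precedence than '|'


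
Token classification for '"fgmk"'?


Pattern: double-quoted sequence
Type: STRING_LITERAL


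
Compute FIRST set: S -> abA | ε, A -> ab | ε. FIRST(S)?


Per alternative of S: FIRST(abA) = {a}; FIRST(ε) = {ε}
FIRST(S) = {a, ε}


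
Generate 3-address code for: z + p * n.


Break into single-operator statements:
t1 = p * n
t2 = z + t1


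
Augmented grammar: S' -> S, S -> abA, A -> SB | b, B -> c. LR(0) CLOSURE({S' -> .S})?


Start: S' -> .S
For each item with dot before a nonterminal B, add B -> .γ for every B-production
Closure: [S' -> .S, S -> .abA]


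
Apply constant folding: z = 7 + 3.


7 + 3 = 10 at compile time
Optimized: z = 10


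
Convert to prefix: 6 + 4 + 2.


left-to-right (same/higher precedence on left): tree is (+ (+ 6 4) 2)
Prefix: + + 6 4 2


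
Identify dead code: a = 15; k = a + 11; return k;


a is read by k's definition; k is returned
No dead code


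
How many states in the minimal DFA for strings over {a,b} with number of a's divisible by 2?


Track (count of a) mod 2: states 0..1, accept at 0
Minimal DFA: 2 states


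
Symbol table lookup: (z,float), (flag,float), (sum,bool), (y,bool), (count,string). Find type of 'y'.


Lookup 'y' → type bool


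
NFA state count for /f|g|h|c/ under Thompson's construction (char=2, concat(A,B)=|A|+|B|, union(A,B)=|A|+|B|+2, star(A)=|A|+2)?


Syntax tree has 4 char leaf(s), 3 union(s), 0 star(s)
chars contribute 4×2 = 8; each union adds +2; each star adds +2
Total: 8 + 6 + 0 = 14 states


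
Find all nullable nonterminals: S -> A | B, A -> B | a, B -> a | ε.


A nonterminal is nullable iff some alternative derives ε (directly, or every symbol in it is nullable)
Nullable: {A, B, S}


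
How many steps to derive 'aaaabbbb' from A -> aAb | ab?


Derivation: A => aAb => aaAbb => aaaAbbb => aaaabbbb
Steps: 4


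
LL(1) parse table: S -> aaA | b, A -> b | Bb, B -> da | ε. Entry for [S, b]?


For [S, b]: 'b' ∈ FIRST(b)
Entry: S -> b


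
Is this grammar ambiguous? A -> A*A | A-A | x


'x*x-x' has two parse trees (no precedence encoded between * and -)
Ambiguous


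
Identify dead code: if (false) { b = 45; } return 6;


condition is constant false, so the whole block is unreachable
Dead: 'if (false) { b = 45; }'


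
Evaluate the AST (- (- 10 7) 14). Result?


Evaluate inner: (- 10 7) = 3
Evaluate root: (- 3 14) = -11
Result: -11


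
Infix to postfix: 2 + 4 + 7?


Left to right (same or higher precedence on left)
Postfix: 2 4 + 7 +


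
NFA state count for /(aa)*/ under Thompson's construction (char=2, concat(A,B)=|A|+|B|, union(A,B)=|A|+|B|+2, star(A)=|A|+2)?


Syntax tree has 2 char leaf(s), 0 union(s), 1 star(s)
chars contribute 2×2 = 4; each union adds +2; each star adds +2
Total: 4 + 0 + 2 = 6 states


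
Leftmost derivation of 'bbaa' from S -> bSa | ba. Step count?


Derivation: S => bSa => bbaa
Steps: 2


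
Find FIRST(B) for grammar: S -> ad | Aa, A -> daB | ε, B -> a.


Per alternative of B: FIRST(a) = {a}
FIRST(B) = {a}


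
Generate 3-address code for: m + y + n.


Break into single-operator statements:
t1 = m + y
t2 = t1 + n


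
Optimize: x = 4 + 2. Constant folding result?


4 + 2 = 6 at compile time
Optimized: x = 6


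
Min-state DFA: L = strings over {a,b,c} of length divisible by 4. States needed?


Track length mod 4: states 0..3, accept at 0
Minimal DFA: 4 states


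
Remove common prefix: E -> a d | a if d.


Common prefix: 'a'
Factored: E -> a E', E' -> d | if d


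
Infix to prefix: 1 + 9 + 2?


left-to-right (same/higher precedence on left): tree is (+ (+ 1 9) 2)
Prefix: + + 1 9 2


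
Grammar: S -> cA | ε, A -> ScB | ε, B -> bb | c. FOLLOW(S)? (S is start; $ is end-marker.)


$ ∈ FOLLOW(S). For each A -> αBβ: add FIRST(β)\{ε} to FOLLOW(B); if β nullable, add FOLLOW(A).
FOLLOW(S) = {$, c}


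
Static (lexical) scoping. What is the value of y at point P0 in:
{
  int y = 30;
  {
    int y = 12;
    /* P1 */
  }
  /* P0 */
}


y declared in the same block as P0
y = 30


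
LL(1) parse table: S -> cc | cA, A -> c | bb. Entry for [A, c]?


For [A, c]: 'c' ∈ FIRST(c)
Entry: A -> c


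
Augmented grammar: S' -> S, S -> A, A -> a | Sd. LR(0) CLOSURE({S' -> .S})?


Start: S' -> .S
For each item with dot before a nonterminal B, add B -> .γ for every B-production
Closure: [S' -> .S, S -> .A, A -> .a, A -> .Sd]


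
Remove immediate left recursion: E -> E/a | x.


Left-recursive alternatives: E/a; non-recursive: x
Introduce E': E -> xE', E' -> /aE' | ε


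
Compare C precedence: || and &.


'&' is bitwise AND (level 5); '||' is logical OR (level 1)
Higher level binds tighter
'&' has higher precedence than '||'


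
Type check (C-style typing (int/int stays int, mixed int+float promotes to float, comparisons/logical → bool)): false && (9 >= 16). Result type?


Operand types: bool && bool
Rule: logical operators take bool operands and yield bool
Result type: bool


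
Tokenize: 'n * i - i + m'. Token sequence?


Scan left to right, longest-match per lexeme
Tokens: ID(n), OP(*), ID(i), OP(-), ID(i), OP(+), ID(m)


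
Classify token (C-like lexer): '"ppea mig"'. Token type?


Pattern: double-quoted sequence
Type: STRING_LITERAL


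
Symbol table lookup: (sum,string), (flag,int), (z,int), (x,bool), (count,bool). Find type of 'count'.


Lookup 'count' → type bool


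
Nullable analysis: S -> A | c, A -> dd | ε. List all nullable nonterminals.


A nonterminal is nullable iff some alternative derives ε (directly, or every symbol in it is nullable)
Nullable: {A, S}


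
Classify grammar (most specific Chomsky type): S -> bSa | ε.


Single nonterminal LHS, but b^n a^n is not regular
Classification: Type 2 (Context-Free)


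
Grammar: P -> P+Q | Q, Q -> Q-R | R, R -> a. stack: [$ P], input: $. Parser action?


start symbol P on stack, input exhausted
Action: accept


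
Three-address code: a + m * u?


Break into single-operator statements:
t1 = m * u
t2 = a + t1


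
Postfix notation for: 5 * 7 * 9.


Left to right (same or higher precedence on left)
Postfix: 5 7 * 9 *


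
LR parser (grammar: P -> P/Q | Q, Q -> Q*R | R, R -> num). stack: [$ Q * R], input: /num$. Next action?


handle 'Q*R' on top
Action: reduce (Q -> Q*R)


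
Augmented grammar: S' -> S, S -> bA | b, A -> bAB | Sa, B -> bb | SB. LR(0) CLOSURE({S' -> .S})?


Start: S' -> .S
For each item with dot before a nonterminal B, add B -> .γ for every B-production
Closure: [S' -> .S, S -> .bA, S -> .b]


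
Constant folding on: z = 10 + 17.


10 + 17 = 27 at compile time
Optimized: z = 27


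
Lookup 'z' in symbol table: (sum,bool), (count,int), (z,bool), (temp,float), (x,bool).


Lookup 'z' → type bool


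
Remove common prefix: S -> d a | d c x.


Common prefix: 'd'
Factored: S -> d S', S' -> a | c x


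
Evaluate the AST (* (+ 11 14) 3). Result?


Evaluate inner: (+ 11 14) = 25
Evaluate root: (* 25 3) = 75
Result: 75


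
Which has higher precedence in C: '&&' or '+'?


'+' is additive (level 9); '&&' is logical AND (level 2)
Higher level binds tighter
'+' has higher precedence than '&&'


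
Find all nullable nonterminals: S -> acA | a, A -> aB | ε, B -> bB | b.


A nonterminal is nullable iff some alternative derives ε (directly, or every symbol in it is nullable)
Nullable: {A}


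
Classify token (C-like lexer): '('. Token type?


Pattern: delimiter/punctuation
Type: PUNCTUATION


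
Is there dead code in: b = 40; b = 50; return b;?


first assignment to b is overwritten before any read
Dead: 'b = 40'
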